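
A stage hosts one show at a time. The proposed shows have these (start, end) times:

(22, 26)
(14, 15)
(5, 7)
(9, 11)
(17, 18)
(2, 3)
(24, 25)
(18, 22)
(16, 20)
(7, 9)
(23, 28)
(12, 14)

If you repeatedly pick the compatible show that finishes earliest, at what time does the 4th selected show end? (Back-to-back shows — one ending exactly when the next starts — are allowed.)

By end time: (2,3), (5,7), (7,9), (9,11), (12,14), (14,15), (17,18), (16,20), (18,22), (24,25), (22,26), (23,28).
Pick (2,3); next start ≥ 3 → (5,7); next start ≥ 7 → (7,9); next start ≥ 9 → (9,11); next start ≥ 11 → (12,14); next start ≥ 14 → (14,15); next start ≥ 15 → (17,18); next start ≥ 18 → (18,22); next start ≥ 22 → (24,25).
Selected: (2,3) (5,7) (7,9) (9,11) (12,14) (14,15) (17,18) (18,22) (24,25)

11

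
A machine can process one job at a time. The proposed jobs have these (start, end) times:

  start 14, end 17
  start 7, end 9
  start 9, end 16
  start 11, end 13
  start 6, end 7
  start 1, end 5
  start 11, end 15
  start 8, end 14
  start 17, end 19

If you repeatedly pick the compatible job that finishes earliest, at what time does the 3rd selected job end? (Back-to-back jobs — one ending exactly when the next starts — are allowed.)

Sorted by end: (1,5)  (6,7)  (7,9)  (11,13)  (8,14)  (11,15)  (9,16)  (14,17)  (17,19)
take (1,5); take (6,7); take (7,9); take (11,13); skip (11,15); take (14,17); take (17,19).
Selected: (1,5) (6,7) (7,9) (11,13) (14,17) (17,19)

9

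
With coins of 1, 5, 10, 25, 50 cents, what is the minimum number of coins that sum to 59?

59 = 1×50 + 1×5 + 4×1
Total coins = 1 + 1 + 4 = 6

6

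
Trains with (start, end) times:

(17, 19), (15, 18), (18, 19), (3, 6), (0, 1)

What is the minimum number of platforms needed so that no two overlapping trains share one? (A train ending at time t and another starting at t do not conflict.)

The answer is the maximum number of intervals overlapping at any instant.
starts: [0, 3, 15, 17, 18]
ends:   [1, 6, 18, 19, 19]
s0→1 e1→0 s3→1 e6→0 s15→1 s17→2  — peak 2.

2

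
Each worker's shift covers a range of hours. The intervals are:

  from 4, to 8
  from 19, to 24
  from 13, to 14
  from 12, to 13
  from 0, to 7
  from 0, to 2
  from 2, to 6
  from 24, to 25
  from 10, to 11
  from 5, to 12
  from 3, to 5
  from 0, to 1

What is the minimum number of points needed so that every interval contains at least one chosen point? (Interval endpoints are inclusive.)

5

By right end: [0,1]  [0,2]  [3,5]  [2,6]  [0,7]  [4,8]  [10,11]  [5,12]  [12,13]  [13,14]  [19,24]  [24,25]
[0,1] uncovered → point at 1; [3,5] uncovered → point at 5; [10,11] uncovered → point at 11; [12,13] uncovered → point at 13; [19,24] uncovered → point at 24.
Points: 1, 5, 11, 13, 24 (5 total).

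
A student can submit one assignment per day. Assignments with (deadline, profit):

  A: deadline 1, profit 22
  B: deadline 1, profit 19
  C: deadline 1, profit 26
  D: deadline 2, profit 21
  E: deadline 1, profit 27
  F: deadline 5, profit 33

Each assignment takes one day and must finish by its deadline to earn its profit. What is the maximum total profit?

81

Take jobs in profit order; each goes to the latest open slot no later than its deadline.
Profit order: F=33 E=27 C=26 A=22 D=21 B=19
Assign: F→slot 5, E→slot 1, C skipped, A skipped, D→slot 2, B skipped.
Slots: [1:E] [2:D] [5:F]
Profit = 27 + 21 + 33 = 81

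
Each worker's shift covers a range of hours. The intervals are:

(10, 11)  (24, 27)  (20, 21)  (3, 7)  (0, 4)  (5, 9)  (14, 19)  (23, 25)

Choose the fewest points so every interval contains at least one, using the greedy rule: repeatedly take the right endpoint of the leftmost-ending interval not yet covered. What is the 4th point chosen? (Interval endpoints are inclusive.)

19

By right end: [0,4]  [3,7]  [5,9]  [10,11]  [14,19]  [20,21]  [23,25]  [24,27]
[0,4] uncovered → point at 4; [5,9] uncovered → point at 9; [10,11] uncovered → point at 11; [14,19] uncovered → point at 19; [20,21] uncovered → point at 21; [23,25] uncovered → point at 25.
Points: 4, 9, 11, 19, 21, 25 (6 total).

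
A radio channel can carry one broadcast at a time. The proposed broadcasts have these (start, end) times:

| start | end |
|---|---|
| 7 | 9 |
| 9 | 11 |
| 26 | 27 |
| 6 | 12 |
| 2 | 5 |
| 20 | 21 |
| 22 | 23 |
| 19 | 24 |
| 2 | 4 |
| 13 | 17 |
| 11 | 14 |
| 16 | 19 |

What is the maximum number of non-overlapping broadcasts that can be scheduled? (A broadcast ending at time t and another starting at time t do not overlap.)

Sorted by end: (2,4)  (2,5)  (7,9)  (9,11)  (6,12)  (11,14)  (13,17)  (16,19)  (20,21)  (22,23)  (19,24)  (26,27)
take (2,4); take (7,9); take (9,11); take (11,14); skip (13,17); take (16,19); take (20,21); take (22,23); take (26,27).
Selected 8 broadcasts.

8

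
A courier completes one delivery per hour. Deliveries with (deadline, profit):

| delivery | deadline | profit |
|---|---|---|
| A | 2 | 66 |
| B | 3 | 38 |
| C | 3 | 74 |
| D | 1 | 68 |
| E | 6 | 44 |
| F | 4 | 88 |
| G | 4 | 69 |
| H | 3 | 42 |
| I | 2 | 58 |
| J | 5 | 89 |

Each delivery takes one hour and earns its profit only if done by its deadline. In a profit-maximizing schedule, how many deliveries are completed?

6

By profit: J(d5,89), F(d4,88), C(d3,74), G(d4,69), D(d1,68), A(d2,66), I(d2,58), E(d6,44), H(d3,42), B(d3,38)
J→slot 5; F→slot 4; C→slot 3; G→slot 2; D→slot 1; A skipped; I skipped; E→slot 6; H skipped; B skipped.
6 of 10 scheduled.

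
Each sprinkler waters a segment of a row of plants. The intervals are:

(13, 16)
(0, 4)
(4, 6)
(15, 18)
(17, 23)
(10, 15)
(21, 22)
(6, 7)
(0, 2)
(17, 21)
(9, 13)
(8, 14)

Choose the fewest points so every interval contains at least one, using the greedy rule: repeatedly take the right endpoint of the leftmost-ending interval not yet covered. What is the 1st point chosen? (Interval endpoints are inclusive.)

2

Sort by right endpoint; whenever an interval is uncovered, place a point at its right end.
By right end: [0,2]  [0,4]  [4,6]  [6,7]  [9,13]  [8,14]  [10,15]  [13,16]  [15,18]  [17,21]  [21,22]  [17,23]
[0,2] uncovered → point at 2; [4,6] uncovered → point at 6; [9,13] uncovered → point at 13; [15,18] uncovered → point at 18; [21,22] uncovered → point at 22.
Points: 2, 6, 13, 18, 22 (5 total).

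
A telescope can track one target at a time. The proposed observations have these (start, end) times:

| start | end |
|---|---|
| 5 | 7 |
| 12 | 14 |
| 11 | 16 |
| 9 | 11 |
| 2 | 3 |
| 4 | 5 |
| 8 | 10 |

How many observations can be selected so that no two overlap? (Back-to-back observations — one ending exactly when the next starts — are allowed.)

By end time: (2,3), (4,5), (5,7), (8,10), (9,11), (12,14), (11,16).
Pick (2,3); next start ≥ 3 → (4,5); next start ≥ 5 → (5,7); next start ≥ 7 → (8,10); next start ≥ 10 → (12,14).
Selected 5 observations.

5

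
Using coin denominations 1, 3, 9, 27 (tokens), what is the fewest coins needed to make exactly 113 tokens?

Greedy: take as many of the largest coin as possible, then repeat with the remainder.
113 − 4×27→5 − 1×3→2 − 2×1→0
Total coins = 4 + 1 + 2 = 7

7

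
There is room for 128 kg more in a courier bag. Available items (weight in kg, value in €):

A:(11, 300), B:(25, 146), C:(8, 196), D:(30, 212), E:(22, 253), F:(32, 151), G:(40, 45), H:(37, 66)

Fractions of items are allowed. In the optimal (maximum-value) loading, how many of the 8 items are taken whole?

6

Ratios (sorted): A 27.27, C 24.50, E 11.50, D 7.07, B 5.84, F 4.72, H 1.78, G 1.12
take A (11 @ 300); take C (8 @ 196); take E (22 @ 253); take D (30 @ 212); take B (25 @ 146); take F (32 @ 151). Capacity used 128/128.
6 item(s) taken whole.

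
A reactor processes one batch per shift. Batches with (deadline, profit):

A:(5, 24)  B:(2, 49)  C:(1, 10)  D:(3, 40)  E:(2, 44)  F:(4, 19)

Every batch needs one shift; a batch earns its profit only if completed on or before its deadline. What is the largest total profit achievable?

176

By profit: B(d2,49), E(d2,44), D(d3,40), A(d5,24), F(d4,19), C(d1,10)
B→slot 2; E→slot 1; D→slot 3; A→slot 5; F→slot 4; C skipped.
Profit = 44 + 49 + 40 + 19 + 24 = 176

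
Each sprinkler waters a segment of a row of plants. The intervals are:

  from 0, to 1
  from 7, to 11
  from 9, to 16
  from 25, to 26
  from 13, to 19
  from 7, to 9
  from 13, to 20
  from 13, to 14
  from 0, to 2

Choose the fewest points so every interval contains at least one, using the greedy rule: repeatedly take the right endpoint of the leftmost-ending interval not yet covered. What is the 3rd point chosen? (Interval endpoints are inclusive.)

14

Process intervals by earliest right end; each time one isn't hit yet, stab at its right endpoint.
Sorted: [0,1] [0,2] [7,9] [7,11] [13,14] [9,16] [13,19] [13,20] [25,26]
{[0,1],[0,2]} hit by 1; {[7,9],[7,11]} hit by 9; {[13,14],[9,16],[13,19],[13,20]} hit by 14; {[25,26]} hit by 26.
Points: 1, 9, 14, 26 (4 total).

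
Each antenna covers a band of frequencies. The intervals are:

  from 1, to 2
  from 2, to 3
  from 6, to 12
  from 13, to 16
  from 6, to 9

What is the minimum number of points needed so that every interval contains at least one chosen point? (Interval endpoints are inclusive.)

3

Sort by right endpoint; whenever an interval is uncovered, place a point at its right end.
By right end: [1,2]  [2,3]  [6,9]  [6,12]  [13,16]
[1,2] uncovered → point at 2; [6,9] uncovered → point at 9; [13,16] uncovered → point at 16.
Points: 2, 9, 16 (3 total).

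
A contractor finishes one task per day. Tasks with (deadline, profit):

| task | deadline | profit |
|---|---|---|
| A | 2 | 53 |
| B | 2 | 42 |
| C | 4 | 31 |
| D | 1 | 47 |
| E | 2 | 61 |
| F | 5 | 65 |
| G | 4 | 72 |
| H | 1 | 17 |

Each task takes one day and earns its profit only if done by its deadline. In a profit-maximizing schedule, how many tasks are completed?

Take jobs in profit order; each goes to the latest open slot no later than its deadline.
Profit order: G=72 F=65 E=61 A=53 D=47 B=42 C=31 H=17
Assign: G→slot 4, F→slot 5, E→slot 2, A→slot 1, D skipped, B skipped, C→slot 3, H skipped.
Slots: [1:A] [2:E] [3:C] [4:G] [5:F]
5 of 8 scheduled.

5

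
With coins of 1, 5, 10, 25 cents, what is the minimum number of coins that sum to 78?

Use the largest denomination that fits, subtract, and repeat.
78 − 3×25→3 − 3×1→0
Total coins = 3 + 3 = 6

6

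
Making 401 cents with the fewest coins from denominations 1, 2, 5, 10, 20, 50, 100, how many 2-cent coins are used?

401 = 4×100 + 1×1
Count of 2: 0

0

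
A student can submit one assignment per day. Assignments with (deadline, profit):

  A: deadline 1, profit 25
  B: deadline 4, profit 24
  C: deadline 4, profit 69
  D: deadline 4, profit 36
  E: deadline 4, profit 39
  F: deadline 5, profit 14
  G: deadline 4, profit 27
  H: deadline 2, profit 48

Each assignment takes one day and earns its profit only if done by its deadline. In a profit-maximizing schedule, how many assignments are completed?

Take jobs in profit order; each goes to the latest open slot no later than its deadline.
By profit: C(d4,69), H(d2,48), E(d4,39), D(d4,36), G(d4,27), A(d1,25), B(d4,24), F(d5,14)
C→slot 4; H→slot 2; E→slot 3; D→slot 1; G skipped; A skipped; B skipped; F→slot 5.
5 of 8 scheduled.

5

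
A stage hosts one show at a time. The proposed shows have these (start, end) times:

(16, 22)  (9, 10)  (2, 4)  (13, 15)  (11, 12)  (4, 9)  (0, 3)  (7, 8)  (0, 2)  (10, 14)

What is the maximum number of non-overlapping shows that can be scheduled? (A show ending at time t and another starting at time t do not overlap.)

Order by finish time; keep every interval that doesn't clash with the previous kept one.
By end time: (0,2), (0,3), (2,4), (7,8), (4,9), (9,10), (11,12), (10,14), (13,15), (16,22).
Pick (0,2); next start ≥ 2 → (2,4); next start ≥ 4 → (7,8); next start ≥ 8 → (9,10); next start ≥ 10 → (11,12); next start ≥ 12 → (13,15); next start ≥ 15 → (16,22).
Selected 7 shows.

7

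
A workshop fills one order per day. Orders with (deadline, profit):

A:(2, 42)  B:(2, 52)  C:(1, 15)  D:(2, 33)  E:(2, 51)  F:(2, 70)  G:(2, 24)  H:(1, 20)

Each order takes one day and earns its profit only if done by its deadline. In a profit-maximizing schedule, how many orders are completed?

2

Profit order: F=70 B=52 E=51 A=42 D=33 G=24 H=20 C=15
Assign: F→slot 2, B→slot 1, E skipped, A skipped, D skipped, G skipped, H skipped, C skipped.
Slots: [1:B] [2:F]
2 of 8 scheduled.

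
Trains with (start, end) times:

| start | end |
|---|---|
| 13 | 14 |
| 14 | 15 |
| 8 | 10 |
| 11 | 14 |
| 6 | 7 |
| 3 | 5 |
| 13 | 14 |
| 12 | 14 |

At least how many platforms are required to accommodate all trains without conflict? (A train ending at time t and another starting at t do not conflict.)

4

Events (time:±→running): 3:+→1 5:-→0 6:+→1 7:-→0 8:+→1 10:-→0 11:+→1 12:+→2 13:+→3 13:+→4 … peak 4.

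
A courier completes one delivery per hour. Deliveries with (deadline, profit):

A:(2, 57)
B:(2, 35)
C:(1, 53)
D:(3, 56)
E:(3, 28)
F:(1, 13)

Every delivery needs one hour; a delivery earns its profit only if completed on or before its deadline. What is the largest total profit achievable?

166

By profit: A(d2,57), D(d3,56), C(d1,53), B(d2,35), E(d3,28), F(d1,13)
A→slot 2; D→slot 3; C→slot 1; B skipped; E skipped; F skipped.
Profit = 53 + 57 + 56 = 166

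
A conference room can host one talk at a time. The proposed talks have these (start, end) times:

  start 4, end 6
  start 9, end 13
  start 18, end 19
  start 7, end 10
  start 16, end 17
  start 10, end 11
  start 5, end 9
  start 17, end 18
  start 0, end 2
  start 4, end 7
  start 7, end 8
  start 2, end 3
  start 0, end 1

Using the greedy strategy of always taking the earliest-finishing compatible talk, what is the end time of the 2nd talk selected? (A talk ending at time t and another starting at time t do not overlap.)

3

Sorted by end: (0,1)  (0,2)  (2,3)  (4,6)  (4,7)  (7,8)  (5,9)  (7,10)  (10,11)  (9,13)  (16,17)  (17,18)  (18,19)
take (0,1); take (2,3); take (4,6); skip (4,7); take (7,8); skip (5,9); take (10,11); skip (9,13); take (16,17); take (17,18); take (18,19).
Selected: (0,1) (2,3) (4,6) (7,8) (10,11) (16,17) (17,18) (18,19)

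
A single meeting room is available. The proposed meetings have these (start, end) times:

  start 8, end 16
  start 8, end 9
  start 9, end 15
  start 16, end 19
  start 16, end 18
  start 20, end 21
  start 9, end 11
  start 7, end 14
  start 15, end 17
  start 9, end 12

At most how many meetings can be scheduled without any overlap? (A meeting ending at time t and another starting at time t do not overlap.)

4

Sorted by end: (8,9)  (9,11)  (9,12)  (7,14)  (9,15)  (8,16)  (15,17)  (16,18)  (16,19)  (20,21)
take (8,9); take (9,11); skip (9,12); skip (9,15); skip (8,16); take (15,17); skip (16,18); skip (16,19); take (20,21).
Selected 4 meetings.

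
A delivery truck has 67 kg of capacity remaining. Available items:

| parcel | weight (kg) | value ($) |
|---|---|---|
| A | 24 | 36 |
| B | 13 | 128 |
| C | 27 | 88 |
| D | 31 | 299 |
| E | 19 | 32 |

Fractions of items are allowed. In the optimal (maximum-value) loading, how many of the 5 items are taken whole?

2

Sort by value per unit weight and fill in that order.
Ratios (sorted): B 9.85, D 9.65, C 3.26, E 1.68, A 1.50
take B (13 @ 128); take D (31 @ 299); take 23/27 of C → 74.96. Capacity used 67/67.
2 item(s) taken whole; one partial (take 23/27 of C).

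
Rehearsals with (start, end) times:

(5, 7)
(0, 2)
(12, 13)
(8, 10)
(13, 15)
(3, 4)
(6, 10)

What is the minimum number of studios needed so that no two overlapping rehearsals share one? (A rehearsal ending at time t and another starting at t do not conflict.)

Events (time:±→running): 0:+→1 2:-→0 3:+→1 4:-→0 5:+→1 6:+→2 … peak 2.

2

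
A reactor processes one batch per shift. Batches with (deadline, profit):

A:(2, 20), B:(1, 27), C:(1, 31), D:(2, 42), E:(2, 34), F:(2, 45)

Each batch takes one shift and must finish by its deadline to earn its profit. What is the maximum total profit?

87

By profit: F(d2,45), D(d2,42), E(d2,34), C(d1,31), B(d1,27), A(d2,20)
F→slot 2; D→slot 1; E skipped; C skipped; B skipped; A skipped.
Profit = 42 + 45 = 87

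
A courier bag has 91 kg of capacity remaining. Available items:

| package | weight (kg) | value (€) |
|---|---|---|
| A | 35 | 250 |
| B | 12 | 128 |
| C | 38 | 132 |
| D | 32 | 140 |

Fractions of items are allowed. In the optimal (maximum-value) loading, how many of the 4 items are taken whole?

Greedy by value/weight ratio, highest first.
Order: B (128/12=10.67) > A (250/35=7.14) > D (140/32=4.38) > C (132/38=3.47)
Fill: take B (12 @ 128) → take A (35 @ 250) → take D (32 @ 140) → take 12/38 of C → 41.68; 91/91 used.
3 item(s) taken whole; one partial (take 12/38 of C).

3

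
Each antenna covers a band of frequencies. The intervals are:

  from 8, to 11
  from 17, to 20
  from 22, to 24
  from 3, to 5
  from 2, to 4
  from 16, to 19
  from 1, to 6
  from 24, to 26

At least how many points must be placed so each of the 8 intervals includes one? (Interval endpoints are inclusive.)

4

Sorted: [2,4] [3,5] [1,6] [8,11] [16,19] [17,20] [22,24] [24,26]
{[2,4],[3,5],[1,6]} hit by 4; {[8,11]} hit by 11; {[16,19],[17,20]} hit by 19; {[22,24],[24,26]} hit by 24.
Points: 4, 11, 19, 24 (4 total).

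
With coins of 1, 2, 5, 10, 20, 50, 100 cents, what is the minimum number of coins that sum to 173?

5

Greedy: take as many of the largest coin as possible, then repeat with the remainder.
173 = 1×100 + 1×50 + 1×20 + 1×2 + 1×1
Total coins = 1 + 1 + 1 + 1 + 1 = 5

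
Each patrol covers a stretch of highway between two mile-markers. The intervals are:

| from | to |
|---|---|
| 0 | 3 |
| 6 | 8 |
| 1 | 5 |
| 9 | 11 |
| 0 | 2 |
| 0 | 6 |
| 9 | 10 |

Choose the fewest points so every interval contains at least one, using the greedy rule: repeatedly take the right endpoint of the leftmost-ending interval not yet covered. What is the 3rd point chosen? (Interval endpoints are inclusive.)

By right end: [0,2]  [0,3]  [1,5]  [0,6]  [6,8]  [9,10]  [9,11]
[0,2] uncovered → point at 2; [6,8] uncovered → point at 8; [9,10] uncovered → point at 10.
Points: 2, 8, 10 (3 total).

10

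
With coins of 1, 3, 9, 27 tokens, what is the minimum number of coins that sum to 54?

54 − 2×27→0
Total coins = 2 = 2

2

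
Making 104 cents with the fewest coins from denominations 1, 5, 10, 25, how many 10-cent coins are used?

Use the largest denomination that fits, subtract, and repeat.
104 − 4×25→4 − 4×1→0
Count of 10: 0

0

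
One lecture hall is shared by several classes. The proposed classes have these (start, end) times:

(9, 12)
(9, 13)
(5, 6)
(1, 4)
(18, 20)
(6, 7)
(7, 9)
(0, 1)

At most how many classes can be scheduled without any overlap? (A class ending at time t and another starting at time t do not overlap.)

Sorted by end: (0,1)  (1,4)  (5,6)  (6,7)  (7,9)  (9,12)  (9,13)  (18,20)
take (0,1); take (1,4); take (5,6); take (6,7); take (7,9); take (9,12); skip (9,13); take (18,20).
Selected 7 classes.

7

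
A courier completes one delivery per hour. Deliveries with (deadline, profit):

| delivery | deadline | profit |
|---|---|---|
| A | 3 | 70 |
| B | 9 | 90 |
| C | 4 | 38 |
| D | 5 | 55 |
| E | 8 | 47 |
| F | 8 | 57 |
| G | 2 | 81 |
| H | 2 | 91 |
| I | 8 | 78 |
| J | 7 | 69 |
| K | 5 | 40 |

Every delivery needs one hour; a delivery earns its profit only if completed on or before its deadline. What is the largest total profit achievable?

Sort by profit descending; place each in the latest free slot ≤ its deadline.
Profit order: H=91 B=90 G=81 I=78 A=70 J=69 F=57 D=55 E=47 K=40 C=38
Assign: H→slot 2, B→slot 9, G→slot 1, I→slot 8, A→slot 3, J→slot 7, F→slot 6, D→slot 5, E→slot 4, K skipped, C skipped.
Slots: [1:G] [2:H] [3:A] [4:E] [5:D] [6:F] [7:J] [8:I] [9:B]
Profit = 81 + 91 + 70 + 47 + 55 + 57 + 69 + 78 + 90 = 638

638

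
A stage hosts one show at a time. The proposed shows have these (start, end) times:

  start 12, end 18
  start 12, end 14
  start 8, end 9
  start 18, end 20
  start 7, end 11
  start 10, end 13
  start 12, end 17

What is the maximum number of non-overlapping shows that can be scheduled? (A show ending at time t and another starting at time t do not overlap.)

Order by finish time; keep every interval that doesn't clash with the previous kept one.
By end time: (8,9), (7,11), (10,13), (12,14), (12,17), (12,18), (18,20).
Pick (8,9); next start ≥ 9 → (10,13); next start ≥ 13 → (18,20).
Selected 3 shows.

3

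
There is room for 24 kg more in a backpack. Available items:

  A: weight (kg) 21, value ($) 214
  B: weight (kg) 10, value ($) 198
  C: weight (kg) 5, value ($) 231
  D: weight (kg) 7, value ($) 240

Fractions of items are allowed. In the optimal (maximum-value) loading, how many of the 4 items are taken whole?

Sort by value per unit weight and fill in that order.
Order: C (231/5=46.20) > D (240/7=34.29) > B (198/10=19.80) > A (214/21=10.19)
Fill: take C (5 @ 231) → take D (7 @ 240) → take B (10 @ 198) → take 2/21 of A → 20.38; 24/24 used.
3 item(s) taken whole; one partial (take 2/21 of A).

3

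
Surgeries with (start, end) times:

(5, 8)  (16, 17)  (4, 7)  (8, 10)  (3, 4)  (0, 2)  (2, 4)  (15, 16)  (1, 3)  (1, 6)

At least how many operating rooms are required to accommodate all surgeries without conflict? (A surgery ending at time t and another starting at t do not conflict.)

3

Count concurrent intervals with a sweep; the peak is the room count.
Events (time:±→running): 0:+→1 1:+→2 1:+→3 … peak 3.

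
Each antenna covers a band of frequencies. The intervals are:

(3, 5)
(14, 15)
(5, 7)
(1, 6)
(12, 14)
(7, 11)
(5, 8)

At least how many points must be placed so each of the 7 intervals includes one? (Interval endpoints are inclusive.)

Sort by right endpoint; whenever an interval is uncovered, place a point at its right end.
Sorted: [3,5] [1,6] [5,7] [5,8] [7,11] [12,14] [14,15]
{[3,5],[1,6],[5,7],[5,8]} hit by 5; {[7,11]} hit by 11; {[12,14],[14,15]} hit by 14.
Points: 5, 11, 14 (3 total).

3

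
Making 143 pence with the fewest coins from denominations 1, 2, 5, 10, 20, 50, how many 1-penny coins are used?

143 − 2×50→43 − 2×20→3 − 1×2→1 − 1×1→0
Count of 1: 1

1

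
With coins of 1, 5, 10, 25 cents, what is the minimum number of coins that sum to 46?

Use the largest denomination that fits, subtract, and repeat.
46 − 1×25→21 − 2×10→1 − 1×1→0
Total coins = 1 + 2 + 1 = 4

4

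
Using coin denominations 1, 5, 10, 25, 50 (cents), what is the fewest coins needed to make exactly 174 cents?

9

174 = 3×50 + 2×10 + 4×1
Total coins = 3 + 2 + 4 = 9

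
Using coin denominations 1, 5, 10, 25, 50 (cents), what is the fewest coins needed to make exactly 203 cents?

203 = 4×50 + 3×1
Total coins = 4 + 3 = 7

7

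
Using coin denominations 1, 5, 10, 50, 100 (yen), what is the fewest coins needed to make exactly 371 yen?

371 = 3×100 + 1×50 + 2×10 + 1×1
Total coins = 3 + 1 + 2 + 1 = 7

7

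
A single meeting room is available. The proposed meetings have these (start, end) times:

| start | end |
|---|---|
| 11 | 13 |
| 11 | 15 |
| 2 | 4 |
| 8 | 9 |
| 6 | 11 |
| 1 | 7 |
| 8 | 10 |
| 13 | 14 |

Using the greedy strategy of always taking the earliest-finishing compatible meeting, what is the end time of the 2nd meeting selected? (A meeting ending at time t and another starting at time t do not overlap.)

9

Sort by end time and greedily take each interval whose start is ≥ the last chosen end.
Sorted by end: (2,4)  (1,7)  (8,9)  (8,10)  (6,11)  (11,13)  (13,14)  (11,15)
take (2,4); take (8,9); take (11,13); take (13,14); skip (11,15).
Selected: (2,4) (8,9) (11,13) (13,14)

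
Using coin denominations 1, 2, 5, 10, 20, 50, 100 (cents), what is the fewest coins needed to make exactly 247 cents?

6

Greedy: take as many of the largest coin as possible, then repeat with the remainder.
247 = 2×100 + 2×20 + 1×5 + 1×2
Total coins = 2 + 2 + 1 + 1 = 6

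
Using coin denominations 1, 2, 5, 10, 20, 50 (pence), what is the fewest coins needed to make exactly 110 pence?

Use the largest denomination that fits, subtract, and repeat.
110 − 2×50→10 − 1×10→0
Total coins = 2 + 1 = 3

3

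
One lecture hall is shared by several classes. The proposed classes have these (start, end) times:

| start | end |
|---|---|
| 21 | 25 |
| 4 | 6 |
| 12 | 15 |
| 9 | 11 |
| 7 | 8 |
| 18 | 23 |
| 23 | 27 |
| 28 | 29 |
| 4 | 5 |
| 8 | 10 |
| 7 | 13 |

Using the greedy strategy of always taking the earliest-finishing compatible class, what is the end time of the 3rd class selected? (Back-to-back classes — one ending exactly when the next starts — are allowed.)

10

Order by finish time; keep every interval that doesn't clash with the previous kept one.
Sorted by end: (4,5)  (4,6)  (7,8)  (8,10)  (9,11)  (7,13)  (12,15)  (18,23)  (21,25)  (23,27)  (28,29)
take (4,5); skip (4,6); take (7,8); take (8,10); take (12,15); take (18,23); skip (21,25); take (23,27); take (28,29).
Selected: (4,5) (7,8) (8,10) (12,15) (18,23) (23,27) (28,29)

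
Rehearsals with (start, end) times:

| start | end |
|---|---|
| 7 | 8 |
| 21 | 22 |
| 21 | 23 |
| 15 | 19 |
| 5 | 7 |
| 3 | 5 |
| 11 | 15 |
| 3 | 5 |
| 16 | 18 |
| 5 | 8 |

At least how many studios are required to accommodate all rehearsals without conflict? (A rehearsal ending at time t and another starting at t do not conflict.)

Events (time:±→running): 3:+→1 3:+→2 … peak 2.

2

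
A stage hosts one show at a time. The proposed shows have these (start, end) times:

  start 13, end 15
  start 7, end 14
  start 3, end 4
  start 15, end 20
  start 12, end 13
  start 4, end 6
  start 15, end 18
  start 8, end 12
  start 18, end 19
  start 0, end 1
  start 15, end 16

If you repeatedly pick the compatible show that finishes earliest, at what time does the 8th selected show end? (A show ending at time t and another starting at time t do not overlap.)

Greedy by earliest finish: after sorting by end time, pick each interval compatible with the last pick.
Sorted by end: (0,1)  (3,4)  (4,6)  (8,12)  (12,13)  (7,14)  (13,15)  (15,16)  (15,18)  (18,19)  (15,20)
take (0,1); take (3,4); take (4,6); take (8,12); take (12,13); skip (7,14); take (13,15); take (15,16); take (18,19).
Selected: (0,1) (3,4) (4,6) (8,12) (12,13) (13,15) (15,16) (18,19)

19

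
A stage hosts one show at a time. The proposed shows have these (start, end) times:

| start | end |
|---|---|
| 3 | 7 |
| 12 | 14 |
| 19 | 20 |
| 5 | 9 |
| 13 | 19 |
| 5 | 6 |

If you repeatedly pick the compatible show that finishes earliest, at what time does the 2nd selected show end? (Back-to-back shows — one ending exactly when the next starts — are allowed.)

14

Sort by end time and greedily take each interval whose start is ≥ the last chosen end.
Sorted by end: (5,6)  (3,7)  (5,9)  (12,14)  (13,19)  (19,20)
take (5,6); take (12,14); take (19,20).
Selected: (5,6) (12,14) (19,20)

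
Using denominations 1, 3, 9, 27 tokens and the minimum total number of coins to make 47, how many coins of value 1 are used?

Use the largest denomination that fits, subtract, and repeat.
47 − 1×27→20 − 2×9→2 − 2×1→0
Count of 1: 2

2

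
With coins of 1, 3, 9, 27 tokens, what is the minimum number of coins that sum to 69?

Greedy: take as many of the largest coin as possible, then repeat with the remainder.
69 − 2×27→15 − 1×9→6 − 2×3→0
Total coins = 2 + 1 + 2 = 5

5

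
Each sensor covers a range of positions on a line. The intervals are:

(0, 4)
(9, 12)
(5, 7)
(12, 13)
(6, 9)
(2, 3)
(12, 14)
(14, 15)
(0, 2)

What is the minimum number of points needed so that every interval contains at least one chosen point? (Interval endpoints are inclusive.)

By right end: [0,2]  [2,3]  [0,4]  [5,7]  [6,9]  [9,12]  [12,13]  [12,14]  [14,15]
[0,2] uncovered → point at 2; [5,7] uncovered → point at 7; [9,12] uncovered → point at 12; [14,15] uncovered → point at 15.
Points: 2, 7, 12, 15 (4 total).

4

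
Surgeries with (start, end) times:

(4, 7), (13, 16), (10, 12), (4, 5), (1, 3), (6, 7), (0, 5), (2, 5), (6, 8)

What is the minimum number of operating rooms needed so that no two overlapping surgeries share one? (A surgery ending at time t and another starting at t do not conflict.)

The answer is the maximum number of intervals overlapping at any instant.
starts: [0, 1, 2, 4, 4, 6, 6, 10, 13]
ends:   [3, 5, 5, 5, 7, 7, 8, 12, 16]
s0→1 s1→2 s2→3 e3→2 s4→3 s4→4  — peak 4.

4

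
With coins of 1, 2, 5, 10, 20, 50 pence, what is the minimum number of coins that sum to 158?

6

Use the largest denomination that fits, subtract, and repeat.
158 = 3×50 + 1×5 + 1×2 + 1×1
Total coins = 3 + 1 + 1 + 1 = 6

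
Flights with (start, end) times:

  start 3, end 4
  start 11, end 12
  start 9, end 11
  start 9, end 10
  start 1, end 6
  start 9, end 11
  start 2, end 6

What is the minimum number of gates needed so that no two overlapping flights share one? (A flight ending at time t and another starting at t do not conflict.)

starts: [1, 2, 3, 9, 9, 9, 11]
ends:   [4, 6, 6, 10, 11, 11, 12]
s1→1 s2→2 s3→3  — peak 3.

3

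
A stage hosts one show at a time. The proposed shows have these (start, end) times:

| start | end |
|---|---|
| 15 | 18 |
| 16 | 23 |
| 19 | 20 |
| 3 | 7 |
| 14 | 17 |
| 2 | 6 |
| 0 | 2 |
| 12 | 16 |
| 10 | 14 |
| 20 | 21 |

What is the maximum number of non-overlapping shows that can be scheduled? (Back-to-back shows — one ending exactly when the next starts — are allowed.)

6

By end time: (0,2), (2,6), (3,7), (10,14), (12,16), (14,17), (15,18), (19,20), (20,21), (16,23).
Pick (0,2); next start ≥ 2 → (2,6); next start ≥ 6 → (10,14); next start ≥ 14 → (14,17); next start ≥ 17 → (19,20); next start ≥ 20 → (20,21).
Selected 6 shows.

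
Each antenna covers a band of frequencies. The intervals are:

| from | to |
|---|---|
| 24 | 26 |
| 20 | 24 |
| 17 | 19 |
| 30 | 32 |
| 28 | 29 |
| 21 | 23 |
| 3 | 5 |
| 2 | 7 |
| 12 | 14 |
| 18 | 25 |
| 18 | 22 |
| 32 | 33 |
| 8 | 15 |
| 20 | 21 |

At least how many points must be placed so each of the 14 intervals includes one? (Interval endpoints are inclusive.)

7

By right end: [3,5]  [2,7]  [12,14]  [8,15]  [17,19]  [20,21]  [18,22]  [21,23]  [20,24]  [18,25]  [24,26]  [28,29]  [30,32]  [32,33]
[3,5] uncovered → point at 5; [12,14] uncovered → point at 14; [17,19] uncovered → point at 19; [20,21] uncovered → point at 21; [24,26] uncovered → point at 26; [28,29] uncovered → point at 29; [30,32] uncovered → point at 32.
Points: 5, 14, 19, 21, 26, 29, 32 (7 total).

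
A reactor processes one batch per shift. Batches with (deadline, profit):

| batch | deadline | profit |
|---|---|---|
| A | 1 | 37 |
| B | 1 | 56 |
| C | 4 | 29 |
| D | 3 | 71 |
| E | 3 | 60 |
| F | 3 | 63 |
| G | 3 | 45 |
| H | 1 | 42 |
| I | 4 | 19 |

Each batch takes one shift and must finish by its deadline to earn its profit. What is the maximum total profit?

223

Take jobs in profit order; each goes to the latest open slot no later than its deadline.
By profit: D(d3,71), F(d3,63), E(d3,60), B(d1,56), G(d3,45), H(d1,42), A(d1,37), C(d4,29), I(d4,19)
D→slot 3; F→slot 2; E→slot 1; B skipped; G skipped; H skipped; A skipped; C→slot 4; I skipped.
Profit = 60 + 63 + 71 + 29 = 223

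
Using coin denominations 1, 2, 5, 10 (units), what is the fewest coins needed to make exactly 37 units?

5

37 − 3×10→7 − 1×5→2 − 1×2→0
Total coins = 3 + 1 + 1 = 5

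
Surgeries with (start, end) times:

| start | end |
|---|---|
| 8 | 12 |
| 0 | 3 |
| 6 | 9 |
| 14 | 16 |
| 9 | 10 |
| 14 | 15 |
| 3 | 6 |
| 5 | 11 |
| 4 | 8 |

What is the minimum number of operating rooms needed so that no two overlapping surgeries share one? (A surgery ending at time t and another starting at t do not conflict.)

The answer is the maximum number of intervals overlapping at any instant.
Events (time:±→running): 0:+→1 3:-→0 3:+→1 4:+→2 5:+→3 … peak 3.

3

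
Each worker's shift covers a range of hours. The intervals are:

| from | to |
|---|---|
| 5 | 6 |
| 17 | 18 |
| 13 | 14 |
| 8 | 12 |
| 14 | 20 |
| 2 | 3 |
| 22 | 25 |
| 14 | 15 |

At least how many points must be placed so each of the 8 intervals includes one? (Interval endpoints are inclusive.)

By right end: [2,3]  [5,6]  [8,12]  [13,14]  [14,15]  [17,18]  [14,20]  [22,25]
[2,3] uncovered → point at 3; [5,6] uncovered → point at 6; [8,12] uncovered → point at 12; [13,14] uncovered → point at 14; [17,18] uncovered → point at 18; [22,25] uncovered → point at 25.
Points: 3, 6, 12, 14, 18, 25 (6 total).

6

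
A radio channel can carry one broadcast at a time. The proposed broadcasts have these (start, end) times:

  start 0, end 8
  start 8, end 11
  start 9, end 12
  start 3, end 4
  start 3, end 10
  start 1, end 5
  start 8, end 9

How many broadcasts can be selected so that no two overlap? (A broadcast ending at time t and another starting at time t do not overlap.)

Greedy by earliest finish: after sorting by end time, pick each interval compatible with the last pick.
Sorted by end: (3,4)  (1,5)  (0,8)  (8,9)  (3,10)  (8,11)  (9,12)
take (3,4); skip (0,8); take (8,9); skip (8,11); take (9,12).
Selected 3 broadcasts.

3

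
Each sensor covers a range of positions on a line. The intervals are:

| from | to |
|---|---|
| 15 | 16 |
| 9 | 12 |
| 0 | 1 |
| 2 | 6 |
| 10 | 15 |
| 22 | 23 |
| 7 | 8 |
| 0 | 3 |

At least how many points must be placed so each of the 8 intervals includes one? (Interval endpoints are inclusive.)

Process intervals by earliest right end; each time one isn't hit yet, stab at its right endpoint.
Sorted: [0,1] [0,3] [2,6] [7,8] [9,12] [10,15] [15,16] [22,23]
{[0,1],[0,3]} hit by 1; {[2,6]} hit by 6; {[7,8]} hit by 8; {[9,12],[10,15]} hit by 12; {[15,16]} hit by 16; {[22,23]} hit by 23.
Points: 1, 6, 8, 12, 16, 23 (6 total).

6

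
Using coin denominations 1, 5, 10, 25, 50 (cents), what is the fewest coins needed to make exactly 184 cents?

9

Use the largest denomination that fits, subtract, and repeat.
184 − 3×50→34 − 1×25→9 − 1×5→4 − 4×1→0
Total coins = 3 + 1 + 1 + 4 = 9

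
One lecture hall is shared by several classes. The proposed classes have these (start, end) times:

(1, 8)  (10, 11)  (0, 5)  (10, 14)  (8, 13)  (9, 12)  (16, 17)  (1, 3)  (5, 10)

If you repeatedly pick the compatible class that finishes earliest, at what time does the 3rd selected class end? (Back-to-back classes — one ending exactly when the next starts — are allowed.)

11

By end time: (1,3), (0,5), (1,8), (5,10), (10,11), (9,12), (8,13), (10,14), (16,17).
Pick (1,3); next start ≥ 3 → (5,10); next start ≥ 10 → (10,11); next start ≥ 11 → (16,17).
Selected: (1,3) (5,10) (10,11) (16,17)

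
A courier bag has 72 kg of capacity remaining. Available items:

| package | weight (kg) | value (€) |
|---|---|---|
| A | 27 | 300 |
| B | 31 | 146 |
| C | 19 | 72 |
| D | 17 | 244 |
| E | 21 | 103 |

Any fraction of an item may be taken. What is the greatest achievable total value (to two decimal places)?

Greedy by value/weight ratio, highest first.
Order: D (244/17=14.35) > A (300/27=11.11) > E (103/21=4.90) > B (146/31=4.71) > C (72/19=3.79)
Fill: take D (17 @ 244) → take A (27 @ 300) → take E (21 @ 103) → take 7/31 of B → 32.97; 72/72 used.
Total value = 679.97

679.97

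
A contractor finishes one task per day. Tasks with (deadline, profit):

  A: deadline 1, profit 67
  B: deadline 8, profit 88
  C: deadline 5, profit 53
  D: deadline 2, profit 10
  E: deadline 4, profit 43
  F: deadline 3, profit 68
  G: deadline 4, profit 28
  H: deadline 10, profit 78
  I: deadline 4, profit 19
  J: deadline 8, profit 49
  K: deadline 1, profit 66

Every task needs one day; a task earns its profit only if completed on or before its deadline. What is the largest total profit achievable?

474

By profit: B(d8,88), H(d10,78), F(d3,68), A(d1,67), K(d1,66), C(d5,53), J(d8,49), E(d4,43), G(d4,28), I(d4,19), D(d2,10)
B→slot 8; H→slot 10; F→slot 3; A→slot 1; K skipped; C→slot 5; J→slot 7; E→slot 4; G→slot 2; I skipped; D skipped.
Profit = 67 + 28 + 68 + 43 + 53 + 49 + 88 + 78 = 474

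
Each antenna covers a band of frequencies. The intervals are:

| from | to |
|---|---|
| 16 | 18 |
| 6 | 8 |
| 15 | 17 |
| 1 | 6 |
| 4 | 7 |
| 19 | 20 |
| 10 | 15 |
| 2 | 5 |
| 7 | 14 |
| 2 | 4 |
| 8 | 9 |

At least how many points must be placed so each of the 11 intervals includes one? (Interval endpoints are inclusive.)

5

By right end: [2,4]  [2,5]  [1,6]  [4,7]  [6,8]  [8,9]  [7,14]  [10,15]  [15,17]  [16,18]  [19,20]
[2,4] uncovered → point at 4; [6,8] uncovered → point at 8; [10,15] uncovered → point at 15; [16,18] uncovered → point at 18; [19,20] uncovered → point at 20.
Points: 4, 8, 15, 18, 20 (5 total).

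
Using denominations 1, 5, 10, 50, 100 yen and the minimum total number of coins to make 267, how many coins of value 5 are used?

1

267 = 2×100 + 1×50 + 1×10 + 1×5 + 2×1
Count of 5: 1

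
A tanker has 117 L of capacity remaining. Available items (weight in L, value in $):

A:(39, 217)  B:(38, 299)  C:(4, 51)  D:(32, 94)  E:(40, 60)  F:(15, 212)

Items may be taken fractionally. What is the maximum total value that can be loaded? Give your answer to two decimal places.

Order: F (212/15=14.13) > C (51/4=12.75) > B (299/38=7.87) > A (217/39=5.56) > D (94/32=2.94) > E (60/40=1.50)
Fill: take F (15 @ 212) → take C (4 @ 51) → take B (38 @ 299) → take A (39 @ 217) → take 21/32 of D → 61.69; 117/117 used.
Total value = 840.69

840.69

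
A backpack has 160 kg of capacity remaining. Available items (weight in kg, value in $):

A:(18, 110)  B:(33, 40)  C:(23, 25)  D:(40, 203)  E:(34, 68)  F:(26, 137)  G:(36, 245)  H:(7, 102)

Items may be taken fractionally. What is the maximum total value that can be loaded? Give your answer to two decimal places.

863.00

Greedy by value/weight ratio, highest first.
Order: H (102/7=14.57) > G (245/36=6.81) > A (110/18=6.11) > F (137/26=5.27) > D (203/40=5.08) > E (68/34=2.00) > B (40/33=1.21) > C (25/23=1.09)
Fill: take H (7 @ 102) → take G (36 @ 245) → take A (18 @ 110) → take F (26 @ 137) → take D (40 @ 203) → take 33/34 of E → 66.00; 160/160 used.
Total value = 863.00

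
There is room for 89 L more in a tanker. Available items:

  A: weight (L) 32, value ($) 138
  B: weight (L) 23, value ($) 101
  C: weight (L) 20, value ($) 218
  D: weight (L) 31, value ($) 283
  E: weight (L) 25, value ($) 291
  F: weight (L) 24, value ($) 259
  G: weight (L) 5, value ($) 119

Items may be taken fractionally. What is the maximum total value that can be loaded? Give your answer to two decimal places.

1023.94

Greedy by value/weight ratio, highest first.
Ratios (sorted): G 23.80, E 11.64, C 10.90, F 10.79, D 9.13, B 4.39, A 4.31
take G (5 @ 119); take E (25 @ 291); take C (20 @ 218); take F (24 @ 259); take 15/31 of D → 136.94. Capacity used 89/89.
Total value = 1023.94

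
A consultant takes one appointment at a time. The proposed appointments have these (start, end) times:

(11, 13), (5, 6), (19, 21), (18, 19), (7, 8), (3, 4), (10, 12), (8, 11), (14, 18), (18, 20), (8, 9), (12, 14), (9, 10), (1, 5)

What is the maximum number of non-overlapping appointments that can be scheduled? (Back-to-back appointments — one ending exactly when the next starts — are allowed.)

By end time: (3,4), (1,5), (5,6), (7,8), (8,9), (9,10), (8,11), (10,12), (11,13), (12,14), (14,18), (18,19), (18,20), (19,21).
Pick (3,4); next start ≥ 4 → (5,6); next start ≥ 6 → (7,8); next start ≥ 8 → (8,9); next start ≥ 9 → (9,10); next start ≥ 10 → (10,12); next start ≥ 12 → (12,14); next start ≥ 14 → (14,18); next start ≥ 18 → (18,19); next start ≥ 19 → (19,21).
Selected 10 appointments.

10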